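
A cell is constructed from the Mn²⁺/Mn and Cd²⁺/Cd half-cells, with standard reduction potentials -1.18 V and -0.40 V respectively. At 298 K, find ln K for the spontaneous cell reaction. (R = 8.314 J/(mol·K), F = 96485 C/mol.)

E°_cell = -0.40 − (-1.18) = 0.78 V, with n = 2 electrons transferred.
At equilibrium E = 0, so the Nernst equation gives ln K = nFE°/RT = (2)(96485)(0.78)/((8.314)(298)) = 60.75.

ln K = 60.8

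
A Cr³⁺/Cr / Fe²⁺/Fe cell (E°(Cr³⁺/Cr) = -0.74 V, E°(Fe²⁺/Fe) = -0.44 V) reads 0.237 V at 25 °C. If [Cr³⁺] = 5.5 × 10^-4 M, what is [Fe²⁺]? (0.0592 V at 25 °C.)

From the Nernst equation, log Q = n(E° − E)/0.0592 = 6(0.30 − 0.237)/0.0592 = 6.385, so Q = 2.43 × 10^6.
With Q = [Cr³⁺]^2/[Fe²⁺]^3 and the known concentrations, [Fe²⁺]^3 in the denominator gives [Fe²⁺] = 5 × 10^-5 M.

5 × 10^-5 M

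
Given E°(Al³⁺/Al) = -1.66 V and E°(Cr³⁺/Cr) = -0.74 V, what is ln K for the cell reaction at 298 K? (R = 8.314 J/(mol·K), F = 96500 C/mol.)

ln K = 107.5

E°_cell = -0.74 − (-1.66) = 0.92 V, with n = 3 electrons transferred.
At equilibrium E = 0, so the Nernst equation gives ln K = nFE°/RT = (3)(96500)(0.92)/((8.314)(298)) = 107.50.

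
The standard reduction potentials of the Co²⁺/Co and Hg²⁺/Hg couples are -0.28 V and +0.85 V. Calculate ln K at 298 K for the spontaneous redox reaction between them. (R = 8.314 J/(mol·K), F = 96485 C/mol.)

E°_cell = +0.85 − (-0.28) = 1.13 V, with n = 2 electrons transferred.
At equilibrium E = 0, so the Nernst equation gives ln K = nFE°/RT = (2)(96485)(1.13)/((8.314)(298)) = 88.01.

ln K = 88.0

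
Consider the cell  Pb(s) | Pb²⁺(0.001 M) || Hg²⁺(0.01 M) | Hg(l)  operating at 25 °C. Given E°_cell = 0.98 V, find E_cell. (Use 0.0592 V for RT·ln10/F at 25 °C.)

Balancing electrons gives n = 2; the reaction quotient is Q = [Pb²⁺]/[Hg²⁺] = 0.100.
At 25 °C, E = E° − (0.0592/n) log Q = 0.98 − (0.0592/2)(-1.000) = 0.980 + 0.030 = 1.010 V.

1.01 V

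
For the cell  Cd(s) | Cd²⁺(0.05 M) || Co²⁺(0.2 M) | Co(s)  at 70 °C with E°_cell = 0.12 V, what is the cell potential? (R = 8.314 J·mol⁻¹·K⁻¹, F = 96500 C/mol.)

Balancing electrons gives n = 2; the reaction quotient is Q = [Cd²⁺]/[Co²⁺] = 0.250.
E = E° − (RT/nF) ln Q = 0.12 − (8.314×343)/(2×96500) × (-1.386) = 0.120 + 0.020 = 0.140 V.

0.140 V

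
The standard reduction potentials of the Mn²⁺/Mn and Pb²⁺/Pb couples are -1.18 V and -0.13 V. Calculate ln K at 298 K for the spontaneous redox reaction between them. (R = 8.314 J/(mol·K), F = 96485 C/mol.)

E°_cell = -0.13 − (-1.18) = 1.05 V, with n = 2 electrons transferred.
At equilibrium E = 0, so the Nernst equation gives ln K = nFE°/RT = (2)(96485)(1.05)/((8.314)(298)) = 81.78.

ln K = 81.8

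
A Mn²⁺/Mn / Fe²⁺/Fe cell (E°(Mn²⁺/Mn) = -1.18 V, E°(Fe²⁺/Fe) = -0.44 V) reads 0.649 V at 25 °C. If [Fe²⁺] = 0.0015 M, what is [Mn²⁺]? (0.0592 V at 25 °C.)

1.8 M

From the Nernst equation, log Q = n(E° − E)/0.0592 = 2(0.74 − 0.649)/0.0592 = 3.074, so Q = 1190.
With Q = [Mn²⁺]/[Fe²⁺] and the known concentrations, [Mn²⁺] in the numerator gives [Mn²⁺] = 1.8 M.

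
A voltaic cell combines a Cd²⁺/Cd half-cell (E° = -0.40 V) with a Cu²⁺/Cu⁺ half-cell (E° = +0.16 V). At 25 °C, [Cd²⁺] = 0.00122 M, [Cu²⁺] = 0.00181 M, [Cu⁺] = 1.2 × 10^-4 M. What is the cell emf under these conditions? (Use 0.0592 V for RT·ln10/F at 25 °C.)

The Cu²⁺/Cu⁺ couple has the higher reduction potential and acts as the cathode, so E°_cell = +0.16 − (-0.40) = 0.56 V.
Balancing electrons gives n = 2; the reaction quotient is Q = [Cd²⁺]·[Cu⁺]^2/[Cu²⁺]^2 = 5.36 × 10^-6.
At 25 °C, E = E° − (0.0592/n) log Q = 0.56 − (0.0592/2)(-5.271) = 0.560 + 0.156 = 0.716 V.

0.716 V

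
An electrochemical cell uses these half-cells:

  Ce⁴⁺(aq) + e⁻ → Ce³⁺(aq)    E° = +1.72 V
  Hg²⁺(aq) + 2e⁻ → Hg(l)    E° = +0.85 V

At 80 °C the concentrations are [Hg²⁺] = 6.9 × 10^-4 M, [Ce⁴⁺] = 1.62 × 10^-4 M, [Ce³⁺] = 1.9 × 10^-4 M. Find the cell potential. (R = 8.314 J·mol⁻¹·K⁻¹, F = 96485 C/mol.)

0.976 V

The Ce⁴⁺/Ce³⁺ couple has the higher reduction potential and acts as the cathode, so E°_cell = +1.72 − (+0.85) = 0.87 V.
Balancing electrons gives n = 2; the reaction quotient is Q = [Hg²⁺]·[Ce³⁺]^2/[Ce⁴⁺]^2 = 9.49 × 10^-4.
E = E° − (RT/nF) ln Q = 0.87 − (8.314×353)/(2×96485) × (-6.960) = 0.870 + 0.106 = 0.976 V.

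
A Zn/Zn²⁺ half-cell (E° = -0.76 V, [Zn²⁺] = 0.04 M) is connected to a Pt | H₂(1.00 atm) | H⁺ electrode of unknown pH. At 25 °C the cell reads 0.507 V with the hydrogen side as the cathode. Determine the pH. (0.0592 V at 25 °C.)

E°_cell = 0.76 V and n = 2.
log Q = n(E° − E)/0.0592 = 2×(0.76 − 0.507)/0.0592 = 8.547.
With Q = [Zn²⁺]·P(H₂) / [H⁺]^2, solving for [H⁺] gives log[H⁺] = -4.973, so pH = 4.97.

pH = 4.97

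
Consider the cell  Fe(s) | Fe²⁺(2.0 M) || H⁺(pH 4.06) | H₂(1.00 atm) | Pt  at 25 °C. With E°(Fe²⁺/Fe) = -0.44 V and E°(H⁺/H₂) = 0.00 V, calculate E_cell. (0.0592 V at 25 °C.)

0.19 V

The hydrogen couple is the cathode, so E°_cell = 0.44 V; n = 2.
[H⁺] = 10^(−4.06) = 8.7 × 10^-5 M, and Q = [Fe²⁺]·P(H₂) / [H⁺]^2 = 2.64 × 10^8.
E = E° − (0.0592/2) log Q = 0.44 − (0.0592/2)(8.421) = 0.191 V.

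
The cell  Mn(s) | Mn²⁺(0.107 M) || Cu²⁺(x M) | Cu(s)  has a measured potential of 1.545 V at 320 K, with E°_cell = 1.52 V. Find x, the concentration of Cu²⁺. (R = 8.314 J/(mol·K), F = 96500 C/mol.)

From the Nernst equation, ln Q = nF(E° − E)/RT = 2×96500×(1.52 − 1.545)/(8.314×320) = -1.814, so Q = 0.163.
With Q = [Mn²⁺]/[Cu²⁺] and the known concentrations, [Cu²⁺] in the denominator gives [Cu²⁺] = 0.66 M.

0.66 M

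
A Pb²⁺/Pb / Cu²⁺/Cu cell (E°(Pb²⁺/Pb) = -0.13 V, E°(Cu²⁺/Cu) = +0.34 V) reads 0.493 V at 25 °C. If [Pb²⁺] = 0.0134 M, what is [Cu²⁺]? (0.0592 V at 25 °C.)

0.08 M

From the Nernst equation, log Q = n(E° − E)/0.0592 = 2(0.47 − 0.493)/0.0592 = -0.777, so Q = 0.167.
With Q = [Pb²⁺]/[Cu²⁺] and the known concentrations, [Cu²⁺] in the denominator gives [Cu²⁺] = 0.08 M.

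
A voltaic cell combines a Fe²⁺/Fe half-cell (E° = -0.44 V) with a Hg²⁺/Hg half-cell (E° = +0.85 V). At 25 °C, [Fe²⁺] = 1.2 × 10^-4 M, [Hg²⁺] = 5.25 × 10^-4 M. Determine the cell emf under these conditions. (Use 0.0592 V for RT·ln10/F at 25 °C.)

1.31 V

The Hg²⁺/Hg couple has the higher reduction potential and acts as the cathode, so E°_cell = +0.85 − (-0.44) = 1.29 V.
Balancing electrons gives n = 2; the reaction quotient is Q = [Fe²⁺]/[Hg²⁺] = 0.229.
At 25 °C, E = E° − (0.0592/n) log Q = 1.29 − (0.0592/2)(-0.641) = 1.290 + 0.019 = 1.309 V.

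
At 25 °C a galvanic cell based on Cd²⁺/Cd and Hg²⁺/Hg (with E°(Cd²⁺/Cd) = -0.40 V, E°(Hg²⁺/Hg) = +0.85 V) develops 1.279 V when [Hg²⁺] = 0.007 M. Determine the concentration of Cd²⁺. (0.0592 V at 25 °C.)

From the Nernst equation, log Q = n(E° − E)/0.0592 = 2(1.25 − 1.279)/0.0592 = -0.980, so Q = 0.105.
With Q = [Cd²⁺]/[Hg²⁺] and the known concentrations, [Cd²⁺] in the numerator gives [Cd²⁺] = 7.3 × 10^-4 M.

7.3 × 10^-4 M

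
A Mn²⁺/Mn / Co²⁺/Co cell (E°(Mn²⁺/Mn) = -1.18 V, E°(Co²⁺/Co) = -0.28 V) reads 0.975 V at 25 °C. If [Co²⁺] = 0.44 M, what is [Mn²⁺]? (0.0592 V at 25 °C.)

From the Nernst equation, log Q = n(E° − E)/0.0592 = 2(0.90 − 0.975)/0.0592 = -2.534, so Q = 0.00293.
With Q = [Mn²⁺]/[Co²⁺] and the known concentrations, [Mn²⁺] in the numerator gives [Mn²⁺] = 0.0013 M.

0.0013 M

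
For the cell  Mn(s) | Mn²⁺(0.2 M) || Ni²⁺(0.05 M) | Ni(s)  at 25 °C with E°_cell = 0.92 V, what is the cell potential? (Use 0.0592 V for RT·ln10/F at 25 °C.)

Balancing electrons gives n = 2; the reaction quotient is Q = [Mn²⁺]/[Ni²⁺] = 4.00.
At 25 °C, E = E° − (0.0592/n) log Q = 0.92 − (0.0592/2)(0.602) = 0.920 − 0.018 = 0.902 V.

0.902 V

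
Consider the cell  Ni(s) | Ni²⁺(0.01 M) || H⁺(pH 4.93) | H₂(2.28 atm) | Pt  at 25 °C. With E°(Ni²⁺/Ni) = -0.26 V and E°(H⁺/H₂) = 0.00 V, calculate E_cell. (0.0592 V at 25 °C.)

0.017 V

The hydrogen couple is the cathode, so E°_cell = 0.26 V; n = 2.
[H⁺] = 10^(−4.93) = 1.2 × 10^-5 M, and Q = [Ni²⁺]·P(H₂) / [H⁺]^2 = 1.65 × 10^8.
E = E° − (0.0592/2) log Q = 0.26 − (0.0592/2)(8.218) = 0.017 V.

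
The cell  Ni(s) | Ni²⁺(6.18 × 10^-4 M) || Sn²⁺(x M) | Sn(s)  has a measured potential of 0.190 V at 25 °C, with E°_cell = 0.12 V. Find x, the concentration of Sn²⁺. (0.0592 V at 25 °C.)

0.14 M

From the Nernst equation, log Q = n(E° − E)/0.0592 = 2(0.12 − 0.190)/0.0592 = -2.365, so Q = 0.00432.
With Q = [Ni²⁺]/[Sn²⁺] and the known concentrations, [Sn²⁺] in the denominator gives [Sn²⁺] = 0.14 M.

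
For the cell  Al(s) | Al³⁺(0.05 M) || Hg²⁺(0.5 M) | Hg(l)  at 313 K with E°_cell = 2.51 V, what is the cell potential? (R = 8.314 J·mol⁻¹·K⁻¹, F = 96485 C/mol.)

2.53 V

Balancing electrons gives n = 6; the reaction quotient is Q = [Al³⁺]^2/[Hg²⁺]^3 = 0.0200.
E = E° − (RT/nF) ln Q = 2.51 − (8.314×313)/(6×96485) × (-3.912) = 2.510 + 0.018 = 2.528 V.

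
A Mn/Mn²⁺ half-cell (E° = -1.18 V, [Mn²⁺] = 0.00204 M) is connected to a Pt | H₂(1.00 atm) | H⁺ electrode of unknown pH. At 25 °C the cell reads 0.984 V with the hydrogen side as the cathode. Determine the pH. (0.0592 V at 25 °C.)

E°_cell = 1.18 V and n = 2.
log Q = n(E° − E)/0.0592 = 2×(1.18 − 0.984)/0.0592 = 6.622.
With Q = [Mn²⁺]·P(H₂) / [H⁺]^2, solving for [H⁺] gives log[H⁺] = -4.656, so pH = 4.66.

pH = 4.66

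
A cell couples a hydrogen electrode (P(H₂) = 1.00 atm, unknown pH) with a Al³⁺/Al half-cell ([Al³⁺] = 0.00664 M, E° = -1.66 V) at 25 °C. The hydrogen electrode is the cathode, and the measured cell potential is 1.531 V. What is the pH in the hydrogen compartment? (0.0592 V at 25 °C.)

E°_cell = 1.66 V and n = 6.
log Q = n(E° − E)/0.0592 = 6×(1.66 − 1.531)/0.0592 = 13.074.
With Q = [Al³⁺]^2·P(H₂)^3 / [H⁺]^6, solving for [H⁺] gives log[H⁺] = -2.905, so pH = 2.90.

pH = 2.90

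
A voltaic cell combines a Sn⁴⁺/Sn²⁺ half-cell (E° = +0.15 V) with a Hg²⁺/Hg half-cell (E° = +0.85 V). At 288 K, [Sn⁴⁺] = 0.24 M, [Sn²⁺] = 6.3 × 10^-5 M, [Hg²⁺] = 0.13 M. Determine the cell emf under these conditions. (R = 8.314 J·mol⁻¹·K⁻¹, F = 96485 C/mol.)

0.572 V

The Hg²⁺/Hg couple has the higher reduction potential and acts as the cathode, so E°_cell = +0.85 − (+0.15) = 0.70 V.
Balancing electrons gives n = 2; the reaction quotient is Q = [Sn⁴⁺]/([Sn²⁺]·[Hg²⁺]) = 2.93 × 10^4.
E = E° − (RT/nF) ln Q = 0.70 − (8.314×288)/(2×96485) × (10.285) = 0.700 − 0.128 = 0.572 V.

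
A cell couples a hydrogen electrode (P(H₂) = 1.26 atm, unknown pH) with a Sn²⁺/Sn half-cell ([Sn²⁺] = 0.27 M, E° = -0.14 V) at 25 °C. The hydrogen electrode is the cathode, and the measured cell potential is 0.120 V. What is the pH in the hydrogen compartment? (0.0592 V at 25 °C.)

E°_cell = 0.14 V and n = 2.
log Q = n(E° − E)/0.0592 = 2×(0.14 − 0.120)/0.0592 = 0.676.
With Q = [Sn²⁺]·P(H₂) / [H⁺]^2, solving for [H⁺] gives log[H⁺] = -0.572, so pH = 0.57.

pH = 0.57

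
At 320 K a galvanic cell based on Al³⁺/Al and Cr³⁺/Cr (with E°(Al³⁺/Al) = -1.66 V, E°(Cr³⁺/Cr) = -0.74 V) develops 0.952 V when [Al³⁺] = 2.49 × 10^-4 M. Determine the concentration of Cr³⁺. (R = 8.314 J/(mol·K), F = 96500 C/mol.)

From the Nernst equation, ln Q = nF(E° − E)/RT = 3×96500×(0.92 − 0.952)/(8.314×320) = -3.482, so Q = 0.0307.
With Q = [Al³⁺]/[Cr³⁺] and the known concentrations, [Cr³⁺] in the denominator gives [Cr³⁺] = 0.0081 M.

0.0081 M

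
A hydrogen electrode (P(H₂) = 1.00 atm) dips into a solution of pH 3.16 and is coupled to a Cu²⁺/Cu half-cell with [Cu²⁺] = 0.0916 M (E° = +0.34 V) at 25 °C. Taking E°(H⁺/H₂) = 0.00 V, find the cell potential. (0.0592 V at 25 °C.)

The Cu²⁺/Cu couple is the cathode, so E°_cell = 0.34 V; n = 2.
[H⁺] = 10^(−3.16) = 6.9 × 10^-4 M, and Q = [H⁺]^2 / ([Cu²⁺]·P(H₂)) = 5.23 × 10^-6.
E = E° − (0.0592/2) log Q = 0.34 − (0.0592/2)(-5.282) = 0.496 V.

0.50 V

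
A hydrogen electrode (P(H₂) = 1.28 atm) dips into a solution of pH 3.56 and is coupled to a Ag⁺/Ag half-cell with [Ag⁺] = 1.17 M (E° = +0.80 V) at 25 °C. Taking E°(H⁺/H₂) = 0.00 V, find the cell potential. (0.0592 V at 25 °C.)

1.02 V

The Ag⁺/Ag couple is the cathode, so E°_cell = 0.80 V; n = 2.
[H⁺] = 10^(−3.56) = 2.8 × 10^-4 M, and Q = [H⁺]^2 / ([Ag⁺]^2·P(H₂)) = 4.33 × 10^-8.
E = E° − (0.0592/2) log Q = 0.80 − (0.0592/2)(-7.364) = 1.018 V.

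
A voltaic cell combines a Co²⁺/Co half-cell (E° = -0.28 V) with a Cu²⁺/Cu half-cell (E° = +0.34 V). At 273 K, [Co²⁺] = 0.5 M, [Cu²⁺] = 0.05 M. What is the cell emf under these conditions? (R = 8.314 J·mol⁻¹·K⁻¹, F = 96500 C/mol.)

0.593 V

The Cu²⁺/Cu couple has the higher reduction potential and acts as the cathode, so E°_cell = +0.34 − (-0.28) = 0.62 V.
Balancing electrons gives n = 2; the reaction quotient is Q = [Co²⁺]/[Cu²⁺] = 10.0.
E = E° − (RT/nF) ln Q = 0.62 − (8.314×273)/(2×96500) × (2.303) = 0.620 − 0.027 = 0.593 V.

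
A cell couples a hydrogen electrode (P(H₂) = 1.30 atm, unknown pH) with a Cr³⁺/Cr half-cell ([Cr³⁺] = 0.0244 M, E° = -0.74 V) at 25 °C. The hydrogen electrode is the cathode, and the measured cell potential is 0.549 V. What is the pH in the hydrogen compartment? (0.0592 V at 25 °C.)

pH = 3.71

E°_cell = 0.74 V and n = 6.
log Q = n(E° − E)/0.0592 = 6×(0.74 − 0.549)/0.0592 = 19.358.
With Q = [Cr³⁺]^2·P(H₂)^3 / [H⁺]^6, solving for [H⁺] gives log[H⁺] = -3.707, so pH = 3.71.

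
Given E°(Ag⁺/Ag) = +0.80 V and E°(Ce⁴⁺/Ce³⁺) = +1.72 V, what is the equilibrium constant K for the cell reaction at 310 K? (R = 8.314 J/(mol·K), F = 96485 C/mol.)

E°_cell = +1.72 − (+0.80) = 0.92 V, with n = 1 electron transferred.
At equilibrium E = 0, so the Nernst equation gives ln K = nFE°/RT = (1)(96485)(0.92)/((8.314)(310)) = 34.44.
K = e^34.44 = 9.1 × 10^14.

9.1 × 10^14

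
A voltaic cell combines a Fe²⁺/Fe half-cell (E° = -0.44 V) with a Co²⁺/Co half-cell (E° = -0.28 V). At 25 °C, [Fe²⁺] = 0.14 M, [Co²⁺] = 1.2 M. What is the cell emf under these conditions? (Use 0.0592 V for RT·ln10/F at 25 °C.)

The Co²⁺/Co couple has the higher reduction potential and acts as the cathode, so E°_cell = -0.28 − (-0.44) = 0.16 V.
Balancing electrons gives n = 2; the reaction quotient is Q = [Fe²⁺]/[Co²⁺] = 0.117.
At 25 °C, E = E° − (0.0592/n) log Q = 0.16 − (0.0592/2)(-0.933) = 0.160 + 0.028 = 0.188 V.

0.188 V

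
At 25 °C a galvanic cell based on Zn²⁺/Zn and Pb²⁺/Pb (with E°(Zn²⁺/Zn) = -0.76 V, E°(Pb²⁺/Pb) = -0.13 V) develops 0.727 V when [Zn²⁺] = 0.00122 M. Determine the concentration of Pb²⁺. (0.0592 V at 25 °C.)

2.3 M

From the Nernst equation, log Q = n(E° − E)/0.0592 = 2(0.63 − 0.727)/0.0592 = -3.277, so Q = 5.28 × 10^-4.
With Q = [Zn²⁺]/[Pb²⁺] and the known concentrations, [Pb²⁺] in the denominator gives [Pb²⁺] = 2.3 M.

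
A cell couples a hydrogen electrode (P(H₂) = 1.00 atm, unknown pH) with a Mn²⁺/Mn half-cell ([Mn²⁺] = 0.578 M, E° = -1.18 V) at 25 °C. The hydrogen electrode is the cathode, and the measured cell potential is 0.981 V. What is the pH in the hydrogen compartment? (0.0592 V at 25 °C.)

pH = 3.48

E°_cell = 1.18 V and n = 2.
log Q = n(E° − E)/0.0592 = 2×(1.18 − 0.981)/0.0592 = 6.723.
With Q = [Mn²⁺]·P(H₂) / [H⁺]^2, solving for [H⁺] gives log[H⁺] = -3.481, so pH = 3.48.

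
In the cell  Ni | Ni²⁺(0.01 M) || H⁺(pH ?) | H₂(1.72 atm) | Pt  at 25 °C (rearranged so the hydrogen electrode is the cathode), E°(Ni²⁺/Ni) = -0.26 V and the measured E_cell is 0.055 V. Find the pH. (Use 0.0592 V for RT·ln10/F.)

pH = 4.35

E°_cell = 0.26 V and n = 2.
log Q = n(E° − E)/0.0592 = 2×(0.26 − 0.055)/0.0592 = 6.926.
With Q = [Ni²⁺]·P(H₂) / [H⁺]^2, solving for [H⁺] gives log[H⁺] = -4.345, so pH = 4.35.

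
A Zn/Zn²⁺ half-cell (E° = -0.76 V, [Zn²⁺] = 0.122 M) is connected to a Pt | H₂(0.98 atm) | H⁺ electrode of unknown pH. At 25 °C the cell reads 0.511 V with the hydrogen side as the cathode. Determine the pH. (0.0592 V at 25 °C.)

pH = 4.67

E°_cell = 0.76 V and n = 2.
log Q = n(E° − E)/0.0592 = 2×(0.76 − 0.511)/0.0592 = 8.412.
With Q = [Zn²⁺]·P(H₂) / [H⁺]^2, solving for [H⁺] gives log[H⁺] = -4.667, so pH = 4.67.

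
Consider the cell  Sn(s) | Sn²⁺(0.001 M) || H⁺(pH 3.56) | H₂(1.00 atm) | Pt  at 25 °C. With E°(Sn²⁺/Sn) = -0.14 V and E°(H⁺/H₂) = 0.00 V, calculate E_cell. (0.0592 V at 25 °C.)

0.018 V

The hydrogen couple is the cathode, so E°_cell = 0.14 V; n = 2.
[H⁺] = 10^(−3.56) = 2.8 × 10^-4 M, and Q = [Sn²⁺]·P(H₂) / [H⁺]^2 = 1.32 × 10^4.
E = E° − (0.0592/2) log Q = 0.14 − (0.0592/2)(4.120) = 0.018 V.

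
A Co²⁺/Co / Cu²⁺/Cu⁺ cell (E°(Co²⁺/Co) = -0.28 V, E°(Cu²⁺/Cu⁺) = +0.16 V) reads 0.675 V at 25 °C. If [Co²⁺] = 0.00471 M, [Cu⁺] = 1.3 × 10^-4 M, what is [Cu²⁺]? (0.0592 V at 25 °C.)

0.083 M

From the Nernst equation, log Q = n(E° − E)/0.0592 = 2(0.44 − 0.675)/0.0592 = -7.939, so Q = 1.15 × 10^-8.
With Q = [Co²⁺]·[Cu⁺]^2/[Cu²⁺]^2 and the known concentrations, [Cu²⁺]^2 in the denominator gives [Cu²⁺] = 0.083 M.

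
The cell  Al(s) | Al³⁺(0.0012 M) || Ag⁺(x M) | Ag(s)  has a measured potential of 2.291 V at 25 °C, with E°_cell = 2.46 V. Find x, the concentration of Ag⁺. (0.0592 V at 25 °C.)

1.5 × 10^-4 M

From the Nernst equation, log Q = n(E° − E)/0.0592 = 3(2.46 − 2.291)/0.0592 = 8.564, so Q = 3.67 × 10^8.
With Q = [Al³⁺]/[Ag⁺]^3 and the known concentrations, [Ag⁺]^3 in the denominator gives [Ag⁺] = 1.5 × 10^-4 M.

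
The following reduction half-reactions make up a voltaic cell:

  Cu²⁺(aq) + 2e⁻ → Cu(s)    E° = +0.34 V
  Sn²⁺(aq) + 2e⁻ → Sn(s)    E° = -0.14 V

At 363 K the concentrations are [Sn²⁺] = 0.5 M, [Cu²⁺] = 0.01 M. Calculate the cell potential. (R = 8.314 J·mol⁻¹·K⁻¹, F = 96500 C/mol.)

The Cu²⁺/Cu couple has the higher reduction potential and acts as the cathode, so E°_cell = +0.34 − (-0.14) = 0.48 V.
Balancing electrons gives n = 2; the reaction quotient is Q = [Sn²⁺]/[Cu²⁺] = 50.0.
E = E° − (RT/nF) ln Q = 0.48 − (8.314×363)/(2×96500) × (3.912) = 0.480 − 0.061 = 0.419 V.

0.419 V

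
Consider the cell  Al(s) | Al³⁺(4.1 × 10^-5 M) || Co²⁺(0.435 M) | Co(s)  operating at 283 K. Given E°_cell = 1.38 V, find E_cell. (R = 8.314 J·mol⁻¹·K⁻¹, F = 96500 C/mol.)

1.45 V

Balancing electrons gives n = 6; the reaction quotient is Q = [Al³⁺]^2/[Co²⁺]^3 = 2.04 × 10^-8.
E = E° − (RT/nF) ln Q = 1.38 − (8.314×283)/(6×96500) × (-17.707) = 1.380 + 0.072 = 1.452 V.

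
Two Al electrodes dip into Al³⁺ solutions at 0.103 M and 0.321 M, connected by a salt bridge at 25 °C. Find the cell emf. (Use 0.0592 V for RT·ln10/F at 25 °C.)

Both half-cells are Al³⁺/Al, so E°_cell = 0. The concentrated side is the cathode; the cell reaction moves Al³⁺ from high to low concentration with n = 3.
Q = [Al³⁺]_dilute/[Al³⁺]_conc = 0.103/0.321 = 0.321.
E = 0 − (0.0592/3) log Q = −(0.0592/3)(-0.494) = 0.0097 V.

0.010 V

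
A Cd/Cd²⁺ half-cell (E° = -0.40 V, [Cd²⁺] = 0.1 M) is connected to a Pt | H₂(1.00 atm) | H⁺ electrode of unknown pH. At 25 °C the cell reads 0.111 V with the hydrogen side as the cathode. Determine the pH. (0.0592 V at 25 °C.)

pH = 5.38

E°_cell = 0.40 V and n = 2.
log Q = n(E° − E)/0.0592 = 2×(0.40 − 0.111)/0.0592 = 9.764.
With Q = [Cd²⁺]·P(H₂) / [H⁺]^2, solving for [H⁺] gives log[H⁺] = -5.382, so pH = 5.38.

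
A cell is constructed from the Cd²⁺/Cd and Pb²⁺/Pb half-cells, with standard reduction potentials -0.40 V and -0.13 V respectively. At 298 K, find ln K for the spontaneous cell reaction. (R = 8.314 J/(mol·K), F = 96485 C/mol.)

ln K = 21.0

E°_cell = -0.13 − (-0.40) = 0.27 V, with n = 2 electrons transferred.
At equilibrium E = 0, so the Nernst equation gives ln K = nFE°/RT = (2)(96485)(0.27)/((8.314)(298)) = 21.03.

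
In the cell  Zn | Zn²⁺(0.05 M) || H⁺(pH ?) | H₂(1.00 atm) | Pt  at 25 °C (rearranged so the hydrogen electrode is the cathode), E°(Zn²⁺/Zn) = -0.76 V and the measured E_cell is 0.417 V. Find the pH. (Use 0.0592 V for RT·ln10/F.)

E°_cell = 0.76 V and n = 2.
log Q = n(E° − E)/0.0592 = 2×(0.76 − 0.417)/0.0592 = 11.588.
With Q = [Zn²⁺]·P(H₂) / [H⁺]^2, solving for [H⁺] gives log[H⁺] = -6.444, so pH = 6.44.

pH = 6.44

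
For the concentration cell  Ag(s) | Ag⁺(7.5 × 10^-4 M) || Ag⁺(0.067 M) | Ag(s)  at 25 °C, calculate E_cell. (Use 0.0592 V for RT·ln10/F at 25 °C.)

0.12 V

Both half-cells are Ag⁺/Ag, so E°_cell = 0. The concentrated side is the cathode; the cell reaction moves Ag⁺ from high to low concentration with n = 1.
Q = [Ag⁺]_dilute/[Ag⁺]_conc = 7.5 × 10^-4/0.067 = 0.0112.
E = 0 − (0.0592/1) log Q = −(0.0592/1)(-1.951) = 0.1155 V.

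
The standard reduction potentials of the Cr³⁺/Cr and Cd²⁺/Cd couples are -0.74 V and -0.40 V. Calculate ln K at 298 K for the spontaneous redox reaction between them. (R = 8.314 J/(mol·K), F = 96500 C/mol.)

E°_cell = -0.40 − (-0.74) = 0.34 V, with n = 6 electrons transferred.
At equilibrium E = 0, so the Nernst equation gives ln K = nFE°/RT = (6)(96500)(0.34)/((8.314)(298)) = 79.46.

ln K = 79.5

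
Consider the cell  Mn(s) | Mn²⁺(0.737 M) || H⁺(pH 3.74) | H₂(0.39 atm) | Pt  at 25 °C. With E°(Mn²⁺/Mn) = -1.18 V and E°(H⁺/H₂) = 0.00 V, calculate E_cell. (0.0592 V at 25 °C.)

0.97 V

The hydrogen couple is the cathode, so E°_cell = 1.18 V; n = 2.
[H⁺] = 10^(−3.74) = 1.8 × 10^-4 M, and Q = [Mn²⁺]·P(H₂) / [H⁺]^2 = 8.68 × 10^6.
E = E° − (0.0592/2) log Q = 1.18 − (0.0592/2)(6.939) = 0.975 V.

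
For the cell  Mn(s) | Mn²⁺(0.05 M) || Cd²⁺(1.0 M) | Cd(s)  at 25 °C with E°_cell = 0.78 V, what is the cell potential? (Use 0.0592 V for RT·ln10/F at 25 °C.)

0.819 V

Balancing electrons gives n = 2; the reaction quotient is Q = [Mn²⁺]/[Cd²⁺] = 0.0500.
At 25 °C, E = E° − (0.0592/n) log Q = 0.78 − (0.0592/2)(-1.301) = 0.780 + 0.039 = 0.819 V.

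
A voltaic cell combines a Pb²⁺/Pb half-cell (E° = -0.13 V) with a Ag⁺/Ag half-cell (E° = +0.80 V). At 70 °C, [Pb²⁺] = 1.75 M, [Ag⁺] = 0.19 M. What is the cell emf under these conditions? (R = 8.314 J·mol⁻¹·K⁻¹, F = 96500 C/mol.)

The Ag⁺/Ag couple has the higher reduction potential and acts as the cathode, so E°_cell = +0.80 − (-0.13) = 0.93 V.
Balancing electrons gives n = 2; the reaction quotient is Q = [Pb²⁺]/[Ag⁺]^2 = 48.5.
E = E° − (RT/nF) ln Q = 0.93 − (8.314×343)/(2×96500) × (3.881) = 0.930 − 0.057 = 0.873 V.

0.873 V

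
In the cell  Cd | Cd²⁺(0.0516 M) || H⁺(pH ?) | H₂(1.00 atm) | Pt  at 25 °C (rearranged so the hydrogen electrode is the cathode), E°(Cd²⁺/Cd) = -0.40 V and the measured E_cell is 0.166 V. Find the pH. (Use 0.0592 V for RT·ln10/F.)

E°_cell = 0.40 V and n = 2.
log Q = n(E° − E)/0.0592 = 2×(0.40 − 0.166)/0.0592 = 7.905.
With Q = [Cd²⁺]·P(H₂) / [H⁺]^2, solving for [H⁺] gives log[H⁺] = -4.596, so pH = 4.60.

pH = 4.60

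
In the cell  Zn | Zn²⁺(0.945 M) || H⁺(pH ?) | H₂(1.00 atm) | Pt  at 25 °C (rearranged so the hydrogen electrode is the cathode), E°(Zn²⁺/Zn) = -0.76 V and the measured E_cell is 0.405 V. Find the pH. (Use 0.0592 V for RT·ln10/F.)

pH = 6.01

E°_cell = 0.76 V and n = 2.
log Q = n(E° − E)/0.0592 = 2×(0.76 − 0.405)/0.0592 = 11.993.
With Q = [Zn²⁺]·P(H₂) / [H⁺]^2, solving for [H⁺] gives log[H⁺] = -6.009, so pH = 6.01.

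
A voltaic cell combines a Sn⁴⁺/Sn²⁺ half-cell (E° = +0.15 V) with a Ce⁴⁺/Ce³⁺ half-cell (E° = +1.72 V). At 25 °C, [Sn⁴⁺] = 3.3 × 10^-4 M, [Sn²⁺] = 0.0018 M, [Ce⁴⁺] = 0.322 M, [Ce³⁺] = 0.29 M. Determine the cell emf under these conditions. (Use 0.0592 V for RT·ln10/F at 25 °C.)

The Ce⁴⁺/Ce³⁺ couple has the higher reduction potential and acts as the cathode, so E°_cell = +1.72 − (+0.15) = 1.57 V.
Balancing electrons gives n = 2; the reaction quotient is Q = [Sn⁴⁺]·[Ce³⁺]^2/([Sn²⁺]·[Ce⁴⁺]^2) = 0.149.
At 25 °C, E = E° − (0.0592/n) log Q = 1.57 − (0.0592/2)(-0.828) = 1.570 + 0.025 = 1.595 V.

1.59 V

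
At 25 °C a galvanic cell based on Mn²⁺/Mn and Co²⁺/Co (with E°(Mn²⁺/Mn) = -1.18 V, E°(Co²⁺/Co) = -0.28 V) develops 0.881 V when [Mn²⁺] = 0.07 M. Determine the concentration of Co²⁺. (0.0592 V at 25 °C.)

From the Nernst equation, log Q = n(E° − E)/0.0592 = 2(0.90 − 0.881)/0.0592 = 0.642, so Q = 4.38.
With Q = [Mn²⁺]/[Co²⁺] and the known concentrations, [Co²⁺] in the denominator gives [Co²⁺] = 0.016 M.

0.016 M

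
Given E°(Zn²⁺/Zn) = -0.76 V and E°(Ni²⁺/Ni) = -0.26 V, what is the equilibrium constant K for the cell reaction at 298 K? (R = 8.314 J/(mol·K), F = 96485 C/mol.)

E°_cell = -0.26 − (-0.76) = 0.50 V, with n = 2 electrons transferred.
At equilibrium E = 0, so the Nernst equation gives ln K = nFE°/RT = (2)(96485)(0.50)/((8.314)(298)) = 38.94.
K = e^38.94 = 8.2 × 10^16.

8.2 × 10^16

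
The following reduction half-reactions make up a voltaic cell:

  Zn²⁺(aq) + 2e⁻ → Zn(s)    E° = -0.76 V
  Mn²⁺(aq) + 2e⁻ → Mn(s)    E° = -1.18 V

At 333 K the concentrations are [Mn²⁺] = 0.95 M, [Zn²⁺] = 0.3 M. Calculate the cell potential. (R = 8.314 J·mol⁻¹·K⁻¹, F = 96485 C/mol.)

The Zn²⁺/Zn couple has the higher reduction potential and acts as the cathode, so E°_cell = -0.76 − (-1.18) = 0.42 V.
Balancing electrons gives n = 2; the reaction quotient is Q = [Mn²⁺]/[Zn²⁺] = 3.17.
E = E° − (RT/nF) ln Q = 0.42 − (8.314×333)/(2×96485) × (1.153) = 0.420 − 0.017 = 0.403 V.

0.403 V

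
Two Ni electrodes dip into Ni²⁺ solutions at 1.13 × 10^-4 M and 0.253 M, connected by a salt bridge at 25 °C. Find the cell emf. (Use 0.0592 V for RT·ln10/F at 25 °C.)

0.099 V

Both half-cells are Ni²⁺/Ni, so E°_cell = 0. The concentrated side is the cathode; the cell reaction moves Ni²⁺ from high to low concentration with n = 2.
Q = [Ni²⁺]_dilute/[Ni²⁺]_conc = 1.13 × 10^-4/0.253 = 4.47 × 10^-4.
E = 0 − (0.0592/2) log Q = −(0.0592/2)(-3.350) = 0.0992 V.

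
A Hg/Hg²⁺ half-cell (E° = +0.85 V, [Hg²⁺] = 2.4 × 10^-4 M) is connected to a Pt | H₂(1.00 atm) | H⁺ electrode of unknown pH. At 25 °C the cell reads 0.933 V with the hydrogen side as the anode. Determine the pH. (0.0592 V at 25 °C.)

pH = 3.21

E°_cell = 0.85 V and n = 2.
log Q = n(E° − E)/0.0592 = 2×(0.85 − 0.933)/0.0592 = -2.804.
With Q = [H⁺]^2 / ([Hg²⁺]·P(H₂)), solving for [H⁺] gives log[H⁺] = -3.212, so pH = 3.21.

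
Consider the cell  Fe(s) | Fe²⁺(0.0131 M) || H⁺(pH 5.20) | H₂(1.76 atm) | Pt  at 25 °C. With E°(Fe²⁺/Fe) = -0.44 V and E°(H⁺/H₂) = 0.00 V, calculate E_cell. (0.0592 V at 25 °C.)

0.18 V

The hydrogen couple is the cathode, so E°_cell = 0.44 V; n = 2.
[H⁺] = 10^(−5.20) = 6.3 × 10^-6 M, and Q = [Fe²⁺]·P(H₂) / [H⁺]^2 = 5.79 × 10^8.
E = E° − (0.0592/2) log Q = 0.44 − (0.0592/2)(8.763) = 0.181 V.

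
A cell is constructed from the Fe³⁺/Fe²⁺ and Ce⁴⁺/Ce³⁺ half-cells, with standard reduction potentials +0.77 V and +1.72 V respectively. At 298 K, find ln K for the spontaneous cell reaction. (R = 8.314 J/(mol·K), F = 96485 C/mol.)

ln K = 37.0

E°_cell = +1.72 − (+0.77) = 0.95 V, with n = 1 electron transferred.
At equilibrium E = 0, so the Nernst equation gives ln K = nFE°/RT = (1)(96485)(0.95)/((8.314)(298)) = 37.00.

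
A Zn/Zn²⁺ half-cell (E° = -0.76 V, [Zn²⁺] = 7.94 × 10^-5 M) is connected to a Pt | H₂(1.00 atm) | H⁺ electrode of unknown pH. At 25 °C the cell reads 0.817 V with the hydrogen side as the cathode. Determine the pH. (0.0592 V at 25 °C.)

E°_cell = 0.76 V and n = 2.
log Q = n(E° − E)/0.0592 = 2×(0.76 − 0.817)/0.0592 = -1.926.
With Q = [Zn²⁺]·P(H₂) / [H⁺]^2, solving for [H⁺] gives log[H⁺] = -1.087, so pH = 1.09.

pH = 1.09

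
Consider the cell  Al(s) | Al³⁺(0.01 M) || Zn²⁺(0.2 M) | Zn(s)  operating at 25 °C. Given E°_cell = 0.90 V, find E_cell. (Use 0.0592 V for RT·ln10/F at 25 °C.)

Balancing electrons gives n = 6; the reaction quotient is Q = [Al³⁺]^2/[Zn²⁺]^3 = 0.0125.
At 25 °C, E = E° − (0.0592/n) log Q = 0.90 − (0.0592/6)(-1.903) = 0.900 + 0.019 = 0.919 V.

0.919 V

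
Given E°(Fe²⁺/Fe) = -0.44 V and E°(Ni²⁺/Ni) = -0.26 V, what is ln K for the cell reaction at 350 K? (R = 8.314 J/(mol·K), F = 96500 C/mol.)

E°_cell = -0.26 − (-0.44) = 0.18 V, with n = 2 electrons transferred.
At equilibrium E = 0, so the Nernst equation gives ln K = nFE°/RT = (2)(96500)(0.18)/((8.314)(350)) = 11.94.

ln K = 11.9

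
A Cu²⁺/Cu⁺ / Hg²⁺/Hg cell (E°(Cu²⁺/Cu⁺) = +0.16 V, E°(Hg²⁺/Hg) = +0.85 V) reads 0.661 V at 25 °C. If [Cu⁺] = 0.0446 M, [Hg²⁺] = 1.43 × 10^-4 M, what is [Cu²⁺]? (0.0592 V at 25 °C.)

From the Nernst equation, log Q = n(E° − E)/0.0592 = 2(0.69 − 0.661)/0.0592 = 0.980, so Q = 9.54.
With Q = [Cu²⁺]^2/([Cu⁺]^2·[Hg²⁺]) and the known concentrations, [Cu²⁺]^2 in the numerator gives [Cu²⁺] = 0.0016 M.

0.0016 M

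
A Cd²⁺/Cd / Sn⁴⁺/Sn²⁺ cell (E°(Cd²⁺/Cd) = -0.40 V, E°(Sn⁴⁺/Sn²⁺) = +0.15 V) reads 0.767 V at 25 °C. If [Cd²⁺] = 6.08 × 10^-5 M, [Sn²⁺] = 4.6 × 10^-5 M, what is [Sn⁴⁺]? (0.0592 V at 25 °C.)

From the Nernst equation, log Q = n(E° − E)/0.0592 = 2(0.55 − 0.767)/0.0592 = -7.331, so Q = 4.67 × 10^-8.
With Q = [Cd²⁺]·[Sn²⁺]/[Sn⁴⁺] and the known concentrations, [Sn⁴⁺] in the denominator gives [Sn⁴⁺] = 0.06 M.

0.06 M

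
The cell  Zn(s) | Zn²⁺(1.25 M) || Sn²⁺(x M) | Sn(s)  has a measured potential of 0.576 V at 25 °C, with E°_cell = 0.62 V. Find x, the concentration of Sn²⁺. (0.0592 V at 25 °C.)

From the Nernst equation, log Q = n(E° − E)/0.0592 = 2(0.62 − 0.576)/0.0592 = 1.486, so Q = 30.7.
With Q = [Zn²⁺]/[Sn²⁺] and the known concentrations, [Sn²⁺] in the denominator gives [Sn²⁺] = 0.041 M.

0.041 M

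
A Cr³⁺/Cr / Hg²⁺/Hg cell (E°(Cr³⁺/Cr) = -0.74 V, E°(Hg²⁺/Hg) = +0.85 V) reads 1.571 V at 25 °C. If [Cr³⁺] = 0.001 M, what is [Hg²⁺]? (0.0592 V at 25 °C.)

From the Nernst equation, log Q = n(E° − E)/0.0592 = 6(1.59 − 1.571)/0.0592 = 1.926, so Q = 84.3.
With Q = [Cr³⁺]^2/[Hg²⁺]^3 and the known concentrations, [Hg²⁺]^3 in the denominator gives [Hg²⁺] = 0.0023 M.

0.0023 M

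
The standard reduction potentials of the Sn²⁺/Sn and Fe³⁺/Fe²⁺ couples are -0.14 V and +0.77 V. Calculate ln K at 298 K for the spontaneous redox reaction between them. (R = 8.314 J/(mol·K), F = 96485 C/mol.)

ln K = 70.9

E°_cell = +0.77 − (-0.14) = 0.91 V, with n = 2 electrons transferred.
At equilibrium E = 0, so the Nernst equation gives ln K = nFE°/RT = (2)(96485)(0.91)/((8.314)(298)) = 70.88.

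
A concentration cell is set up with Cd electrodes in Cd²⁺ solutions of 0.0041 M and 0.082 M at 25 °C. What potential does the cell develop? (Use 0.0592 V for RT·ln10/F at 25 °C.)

Both half-cells are Cd²⁺/Cd, so E°_cell = 0. The concentrated side is the cathode; the cell reaction moves Cd²⁺ from high to low concentration with n = 2.
Q = [Cd²⁺]_dilute/[Cd²⁺]_conc = 0.0041/0.082 = 0.0500.
E = 0 − (0.0592/2) log Q = −(0.0592/2)(-1.301) = 0.0385 V.

0.039 V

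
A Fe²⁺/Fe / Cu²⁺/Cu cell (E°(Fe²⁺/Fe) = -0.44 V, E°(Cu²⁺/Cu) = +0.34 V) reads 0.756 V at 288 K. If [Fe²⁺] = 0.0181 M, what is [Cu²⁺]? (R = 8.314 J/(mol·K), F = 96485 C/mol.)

From the Nernst equation, ln Q = nF(E° − E)/RT = 2×96485×(0.78 − 0.756)/(8.314×288) = 1.934, so Q = 6.92.
With Q = [Fe²⁺]/[Cu²⁺] and the known concentrations, [Cu²⁺] in the denominator gives [Cu²⁺] = 0.0026 M.

0.0026 M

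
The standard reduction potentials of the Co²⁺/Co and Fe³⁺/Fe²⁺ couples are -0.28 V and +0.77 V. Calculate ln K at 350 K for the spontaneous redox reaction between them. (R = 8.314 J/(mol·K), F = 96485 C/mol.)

ln K = 69.6

E°_cell = +0.77 − (-0.28) = 1.05 V, with n = 2 electrons transferred.
At equilibrium E = 0, so the Nernst equation gives ln K = nFE°/RT = (2)(96485)(1.05)/((8.314)(350)) = 69.63.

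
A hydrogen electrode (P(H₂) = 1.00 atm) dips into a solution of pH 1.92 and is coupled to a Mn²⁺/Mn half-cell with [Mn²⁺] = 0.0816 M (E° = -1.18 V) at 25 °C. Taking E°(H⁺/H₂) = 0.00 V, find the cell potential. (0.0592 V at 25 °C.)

1.10 V

The hydrogen couple is the cathode, so E°_cell = 1.18 V; n = 2.
[H⁺] = 10^(−1.92) = 0.012 M, and Q = [Mn²⁺]·P(H₂) / [H⁺]^2 = 565.
E = E° − (0.0592/2) log Q = 1.18 − (0.0592/2)(2.752) = 1.099 V.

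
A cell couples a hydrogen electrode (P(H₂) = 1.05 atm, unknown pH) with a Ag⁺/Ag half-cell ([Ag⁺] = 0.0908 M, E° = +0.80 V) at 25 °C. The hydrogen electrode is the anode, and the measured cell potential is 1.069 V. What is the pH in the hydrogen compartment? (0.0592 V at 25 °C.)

E°_cell = 0.80 V and n = 2.
log Q = n(E° − E)/0.0592 = 2×(0.80 − 1.069)/0.0592 = -9.088.
With Q = [H⁺]^2 / ([Ag⁺]^2·P(H₂)), solving for [H⁺] gives log[H⁺] = -5.575, so pH = 5.58.

pH = 5.58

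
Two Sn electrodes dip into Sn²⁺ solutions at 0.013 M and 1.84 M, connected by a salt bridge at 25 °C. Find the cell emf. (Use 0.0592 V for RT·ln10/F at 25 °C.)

0.064 V

Both half-cells are Sn²⁺/Sn, so E°_cell = 0. The concentrated side is the cathode; the cell reaction moves Sn²⁺ from high to low concentration with n = 2.
Q = [Sn²⁺]_dilute/[Sn²⁺]_conc = 0.013/1.84 = 0.00707.
E = 0 − (0.0592/2) log Q = −(0.0592/2)(-2.151) = 0.0637 V.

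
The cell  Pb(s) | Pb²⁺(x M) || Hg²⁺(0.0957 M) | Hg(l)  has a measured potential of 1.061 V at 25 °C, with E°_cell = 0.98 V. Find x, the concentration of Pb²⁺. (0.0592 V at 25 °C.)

From the Nernst equation, log Q = n(E° − E)/0.0592 = 2(0.98 − 1.061)/0.0592 = -2.736, so Q = 0.00183.
With Q = [Pb²⁺]/[Hg²⁺] and the known concentrations, [Pb²⁺] in the numerator gives [Pb²⁺] = 1.8 × 10^-4 M.

1.8 × 10^-4 M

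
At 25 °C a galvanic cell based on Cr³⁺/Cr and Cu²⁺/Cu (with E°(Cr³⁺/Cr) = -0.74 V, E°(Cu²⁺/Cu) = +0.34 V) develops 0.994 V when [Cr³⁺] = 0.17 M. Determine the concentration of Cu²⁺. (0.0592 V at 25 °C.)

From the Nernst equation, log Q = n(E° − E)/0.0592 = 6(1.08 − 0.994)/0.0592 = 8.716, so Q = 5.2 × 10^8.
With Q = [Cr³⁺]^2/[Cu²⁺]^3 and the known concentrations, [Cu²⁺]^3 in the denominator gives [Cu²⁺] = 3.8 × 10^-4 M.

3.8 × 10^-4 M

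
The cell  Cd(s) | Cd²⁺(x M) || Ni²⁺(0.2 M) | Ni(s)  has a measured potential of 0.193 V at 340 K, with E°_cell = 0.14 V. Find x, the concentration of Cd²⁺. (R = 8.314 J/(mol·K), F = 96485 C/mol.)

0.0054 M

From the Nernst equation, ln Q = nF(E° − E)/RT = 2×96485×(0.14 − 0.193)/(8.314×340) = -3.618, so Q = 0.0268.
With Q = [Cd²⁺]/[Ni²⁺] and the known concentrations, [Cd²⁺] in the numerator gives [Cd²⁺] = 0.0054 M.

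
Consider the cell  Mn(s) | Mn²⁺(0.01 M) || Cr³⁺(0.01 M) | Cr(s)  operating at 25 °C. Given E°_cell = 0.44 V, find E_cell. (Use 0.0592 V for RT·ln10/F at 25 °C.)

Balancing electrons gives n = 6; the reaction quotient is Q = [Mn²⁺]^3/[Cr³⁺]^2 = 0.0100.
At 25 °C, E = E° − (0.0592/n) log Q = 0.44 − (0.0592/6)(-2.000) = 0.440 + 0.020 = 0.460 V.

0.460 V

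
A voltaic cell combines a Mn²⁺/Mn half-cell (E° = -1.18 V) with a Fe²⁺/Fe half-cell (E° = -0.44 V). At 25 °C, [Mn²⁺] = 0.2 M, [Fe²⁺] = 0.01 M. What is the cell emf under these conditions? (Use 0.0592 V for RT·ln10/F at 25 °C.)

0.701 V

The Fe²⁺/Fe couple has the higher reduction potential and acts as the cathode, so E°_cell = -0.44 − (-1.18) = 0.74 V.
Balancing electrons gives n = 2; the reaction quotient is Q = [Mn²⁺]/[Fe²⁺] = 20.0.
At 25 °C, E = E° − (0.0592/n) log Q = 0.74 − (0.0592/2)(1.301) = 0.740 − 0.039 = 0.701 V.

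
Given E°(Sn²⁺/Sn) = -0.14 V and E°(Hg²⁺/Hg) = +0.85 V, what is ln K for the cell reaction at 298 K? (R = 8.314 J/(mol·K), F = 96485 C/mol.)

ln K = 77.1

E°_cell = +0.85 − (-0.14) = 0.99 V, with n = 2 electrons transferred.
At equilibrium E = 0, so the Nernst equation gives ln K = nFE°/RT = (2)(96485)(0.99)/((8.314)(298)) = 77.11.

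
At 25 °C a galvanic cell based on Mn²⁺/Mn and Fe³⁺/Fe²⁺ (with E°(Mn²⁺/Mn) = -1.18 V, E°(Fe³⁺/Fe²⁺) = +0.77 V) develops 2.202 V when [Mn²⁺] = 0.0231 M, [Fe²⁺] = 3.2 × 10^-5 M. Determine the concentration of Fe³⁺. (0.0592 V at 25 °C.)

From the Nernst equation, log Q = n(E° − E)/0.0592 = 2(1.95 − 2.202)/0.0592 = -8.514, so Q = 3.07 × 10^-9.
With Q = [Mn²⁺]·[Fe²⁺]^2/[Fe³⁺]^2 and the known concentrations, [Fe³⁺]^2 in the denominator gives [Fe³⁺] = 0.088 M.

0.088 M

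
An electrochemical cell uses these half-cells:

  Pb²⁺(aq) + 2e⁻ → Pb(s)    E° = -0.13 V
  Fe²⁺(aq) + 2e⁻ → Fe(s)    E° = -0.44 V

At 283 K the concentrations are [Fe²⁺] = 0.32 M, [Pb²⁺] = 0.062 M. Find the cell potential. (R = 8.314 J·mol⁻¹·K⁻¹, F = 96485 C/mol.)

The Pb²⁺/Pb couple has the higher reduction potential and acts as the cathode, so E°_cell = -0.13 − (-0.44) = 0.31 V.
Balancing electrons gives n = 2; the reaction quotient is Q = [Fe²⁺]/[Pb²⁺] = 5.16.
E = E° − (RT/nF) ln Q = 0.31 − (8.314×283)/(2×96485) × (1.641) = 0.310 − 0.020 = 0.290 V.

0.290 V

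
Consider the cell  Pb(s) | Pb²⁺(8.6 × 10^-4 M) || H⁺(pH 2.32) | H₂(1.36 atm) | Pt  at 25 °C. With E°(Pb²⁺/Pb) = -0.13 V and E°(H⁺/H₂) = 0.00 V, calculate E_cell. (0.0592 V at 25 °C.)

0.079 V

The hydrogen couple is the cathode, so E°_cell = 0.13 V; n = 2.
[H⁺] = 10^(−2.32) = 0.0048 M, and Q = [Pb²⁺]·P(H₂) / [H⁺]^2 = 51.1.
E = E° − (0.0592/2) log Q = 0.13 − (0.0592/2)(1.708) = 0.079 V.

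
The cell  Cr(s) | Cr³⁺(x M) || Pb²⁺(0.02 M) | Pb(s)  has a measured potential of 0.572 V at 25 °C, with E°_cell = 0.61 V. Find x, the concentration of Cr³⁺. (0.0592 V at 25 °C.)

From the Nernst equation, log Q = n(E° − E)/0.0592 = 6(0.61 − 0.572)/0.0592 = 3.851, so Q = 7100.
With Q = [Cr³⁺]^2/[Pb²⁺]^3 and the known concentrations, [Cr³⁺]^2 in the numerator gives [Cr³⁺] = 0.24 M.

0.24 M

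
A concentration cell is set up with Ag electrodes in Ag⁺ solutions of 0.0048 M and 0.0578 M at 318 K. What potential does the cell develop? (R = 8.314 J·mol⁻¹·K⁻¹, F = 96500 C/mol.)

0.068 V

Both half-cells are Ag⁺/Ag, so E°_cell = 0. The concentrated side is the cathode; the cell reaction moves Ag⁺ from high to low concentration with n = 1.
Q = [Ag⁺]_dilute/[Ag⁺]_conc = 0.0048/0.0578 = 0.0830.
E = 0 − (RT/nF) ln Q = −((8.314×318)/(1×96500))(-2.488) = 0.0682 V.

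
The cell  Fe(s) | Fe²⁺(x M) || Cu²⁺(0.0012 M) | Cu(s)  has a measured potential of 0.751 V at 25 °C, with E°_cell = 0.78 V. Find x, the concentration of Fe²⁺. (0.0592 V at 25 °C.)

From the Nernst equation, log Q = n(E° − E)/0.0592 = 2(0.78 − 0.751)/0.0592 = 0.980, so Q = 9.54.
With Q = [Fe²⁺]/[Cu²⁺] and the known concentrations, [Fe²⁺] in the numerator gives [Fe²⁺] = 0.011 M.

0.011 M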